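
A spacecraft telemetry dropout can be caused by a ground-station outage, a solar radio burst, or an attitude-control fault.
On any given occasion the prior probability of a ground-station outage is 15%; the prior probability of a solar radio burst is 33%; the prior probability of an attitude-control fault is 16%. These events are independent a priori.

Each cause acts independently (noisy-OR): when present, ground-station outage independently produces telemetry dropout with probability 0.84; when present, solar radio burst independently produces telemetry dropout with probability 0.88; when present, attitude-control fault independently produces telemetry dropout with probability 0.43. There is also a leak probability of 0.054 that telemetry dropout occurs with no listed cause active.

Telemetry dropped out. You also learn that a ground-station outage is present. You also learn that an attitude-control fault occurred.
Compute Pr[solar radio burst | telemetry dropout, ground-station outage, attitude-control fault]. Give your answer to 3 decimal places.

Under noisy-OR, P(telemetry dropout | causes) = 1 − (1−0.054)·∏(1−qᵢ) over the active causes.
By total probability over both values of solar radio burst:
  P(telemetry dropout | ground-station outage, attitude-control fault) = 0.913725·0.67 + 0.989647·0.33
        = 0.612196 + 0.326584 = 0.938780
The terms with solar radio burst present sum to 0.326584, so
  P(solar radio burst | telemetry dropout, ground-station outage, attitude-control fault) = 0.326584 / 0.938780 ≈ 0.348

Pr[solar radio burst | telemetry dropout, ground-station outage, attitude-control fault] ≈ 0.348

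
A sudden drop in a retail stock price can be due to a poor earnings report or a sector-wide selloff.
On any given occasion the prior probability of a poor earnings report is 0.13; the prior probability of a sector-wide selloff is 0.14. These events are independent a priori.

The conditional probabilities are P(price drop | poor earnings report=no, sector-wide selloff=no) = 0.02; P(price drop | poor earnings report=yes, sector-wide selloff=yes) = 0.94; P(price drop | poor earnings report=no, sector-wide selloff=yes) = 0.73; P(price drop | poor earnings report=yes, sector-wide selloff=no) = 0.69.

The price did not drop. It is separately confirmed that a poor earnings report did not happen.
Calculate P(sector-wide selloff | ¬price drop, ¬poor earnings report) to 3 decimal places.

P(sector-wide selloff | ¬price drop, ¬poor earnings report) ≈ 0.043

For the numerator, keep only sector-wide selloff=true terms: 0.27·0.14 = 0.037800
Denominator P(¬price drop | ¬poor earnings report): 0.98·0.86 + 0.27·0.14 = 0.880600
Posterior = 0.037800 / 0.880600 ≈ 0.043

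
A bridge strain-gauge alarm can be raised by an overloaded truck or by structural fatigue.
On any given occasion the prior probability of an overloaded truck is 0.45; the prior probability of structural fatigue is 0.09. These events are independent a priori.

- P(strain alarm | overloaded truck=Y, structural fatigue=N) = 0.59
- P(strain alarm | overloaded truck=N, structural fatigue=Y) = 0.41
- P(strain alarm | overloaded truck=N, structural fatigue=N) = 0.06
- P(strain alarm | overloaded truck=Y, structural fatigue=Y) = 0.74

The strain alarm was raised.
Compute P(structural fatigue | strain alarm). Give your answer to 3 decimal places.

P(structural fatigue | strain alarm) ≈ 0.156

P(strain alarm) = 0.06·0.55·0.91 + 0.41·0.55·0.09 + 0.59·0.45·0.91 + 0.74·0.45·0.09 = 0.030030 + 0.020295 + 0.241605 + 0.029970 = 0.321900
Restricting to configurations with structural fatigue present: 0.020295 + 0.029970 = 0.050265.
Hence the posterior is 0.050265/0.321900 ≈ 0.156.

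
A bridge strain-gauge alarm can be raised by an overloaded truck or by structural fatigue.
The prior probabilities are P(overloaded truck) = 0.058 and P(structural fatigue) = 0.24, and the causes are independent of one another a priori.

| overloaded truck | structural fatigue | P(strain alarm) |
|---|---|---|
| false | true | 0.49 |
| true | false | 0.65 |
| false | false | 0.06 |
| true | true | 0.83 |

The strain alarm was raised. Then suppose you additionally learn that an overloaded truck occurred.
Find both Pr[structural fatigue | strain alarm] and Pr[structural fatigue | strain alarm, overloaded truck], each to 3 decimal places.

Enumerate the 4 (overloaded truck, structural fatigue) configurations and weight by the priors:
  P(strain alarm) = 0.06*0.942*0.76 + 0.49*0.942*0.24 + 0.65*0.058*0.76 + 0.83*0.058*0.24
        = 0.042955 + 0.110779 + 0.028652 + 0.011554 = 0.193940
The terms with structural fatigue present sum to 0.122333, so
  P(structural fatigue | strain alarm) = 0.122333 / 0.193940 ≈ 0.631

Now also conditioning on overloaded truck=true:
Sum P(strain alarm|·) weighted by the priors over both values of structural fatigue:
  P(strain alarm | overloaded truck) = 0.65*0.76 + 0.83*0.24
        = 0.494000 + 0.199200 = 0.693200
Keeping only the structural fatigue-present terms gives 0.199200, so
  P(structural fatigue | strain alarm, overloaded truck) = 0.199200 / 0.693200 ≈ 0.287
The drop from 0.631 to 0.287 is the explaining-away (discounting) effect.

Pr[structural fatigue | strain alarm] ≈ 0.631; Pr[structural fatigue | strain alarm, overloaded truck] ≈ 0.287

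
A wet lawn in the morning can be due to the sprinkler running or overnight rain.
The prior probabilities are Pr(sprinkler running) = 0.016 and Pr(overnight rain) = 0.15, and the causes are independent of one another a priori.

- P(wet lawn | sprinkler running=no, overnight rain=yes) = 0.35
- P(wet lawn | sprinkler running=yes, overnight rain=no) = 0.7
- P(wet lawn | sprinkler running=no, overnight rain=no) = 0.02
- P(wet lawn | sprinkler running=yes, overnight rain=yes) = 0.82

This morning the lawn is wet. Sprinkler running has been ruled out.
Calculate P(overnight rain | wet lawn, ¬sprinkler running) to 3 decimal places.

P(overnight rain | wet lawn, ¬sprinkler running) ≈ 0.755

P(wet lawn | ¬sprinkler running) = 0.02*0.85 + 0.35*0.15 = 0.017000 + 0.052500 = 0.069500
Restricting to configurations with overnight rain present: 0.35*0.15 = 0.052500.
So P(overnight rain | wet lawn, ¬sprinkler running) = 0.052500/0.069500 ≈ 0.755.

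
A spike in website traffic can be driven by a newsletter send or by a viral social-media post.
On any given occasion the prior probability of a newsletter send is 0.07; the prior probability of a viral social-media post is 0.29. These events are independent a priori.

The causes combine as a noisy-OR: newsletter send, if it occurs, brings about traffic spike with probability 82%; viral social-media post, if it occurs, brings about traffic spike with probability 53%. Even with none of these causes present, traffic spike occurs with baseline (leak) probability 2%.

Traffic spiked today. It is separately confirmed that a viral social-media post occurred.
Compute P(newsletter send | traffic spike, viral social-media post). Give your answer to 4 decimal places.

Under noisy-OR, P(traffic spike | causes) = 1 − (1−0.02)·∏(1−qᵢ) over the active causes.
P(traffic spike | viral social-media post) = 0.5394*0.93 + 0.917092*0.07 = 0.501642 + 0.064196 = 0.565838
The newsletter send-present share is 0.917092*0.07 = 0.064196.
So P(newsletter send | traffic spike, viral social-media post) = 0.064196/0.565838 ≈ 0.1135.

P(newsletter send | traffic spike, viral social-media post) ≈ 0.1135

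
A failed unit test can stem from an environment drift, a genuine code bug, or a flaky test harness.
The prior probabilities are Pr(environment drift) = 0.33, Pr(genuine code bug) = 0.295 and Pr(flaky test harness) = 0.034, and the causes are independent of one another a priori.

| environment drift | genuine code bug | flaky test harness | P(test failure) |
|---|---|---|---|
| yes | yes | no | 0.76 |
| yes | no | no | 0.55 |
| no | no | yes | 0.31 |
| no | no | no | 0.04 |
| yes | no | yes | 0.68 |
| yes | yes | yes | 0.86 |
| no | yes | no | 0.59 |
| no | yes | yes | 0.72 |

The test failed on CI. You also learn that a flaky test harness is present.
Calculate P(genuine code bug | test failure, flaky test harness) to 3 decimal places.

Weight on genuine code bug=true, given the evidence: 0.142308 + 0.083721 = 0.226029
The normalizing constant is 0.31*0.67*0.705 + 0.72*0.67*0.295 + 0.68*0.33*0.705 + 0.86*0.33*0.295 = 0.530660
Posterior = 0.226029 / 0.530660 ≈ 0.426

P(genuine code bug | test failure, flaky test harness) ≈ 0.426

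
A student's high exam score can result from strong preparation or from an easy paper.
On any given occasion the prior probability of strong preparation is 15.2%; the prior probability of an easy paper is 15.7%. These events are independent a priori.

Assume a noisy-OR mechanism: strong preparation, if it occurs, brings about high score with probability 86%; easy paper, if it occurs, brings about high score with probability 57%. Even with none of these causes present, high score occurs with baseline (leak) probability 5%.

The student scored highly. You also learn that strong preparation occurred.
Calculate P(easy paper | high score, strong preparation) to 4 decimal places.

P(easy paper | high score, strong preparation) ≈ 0.1684

Under noisy-OR, P(high score | causes) = 1 − (1−0.05)·∏(1−qᵢ) over the active causes.
P(high score | strong preparation) = 0.867*0.843 + 0.94281*0.157 = 0.730881 + 0.148021 = 0.878902
Restricting to configurations with easy paper present: 0.94281*0.157 = 0.148021.
So P(easy paper | high score, strong preparation) = 0.148021/0.878902 ≈ 0.1684.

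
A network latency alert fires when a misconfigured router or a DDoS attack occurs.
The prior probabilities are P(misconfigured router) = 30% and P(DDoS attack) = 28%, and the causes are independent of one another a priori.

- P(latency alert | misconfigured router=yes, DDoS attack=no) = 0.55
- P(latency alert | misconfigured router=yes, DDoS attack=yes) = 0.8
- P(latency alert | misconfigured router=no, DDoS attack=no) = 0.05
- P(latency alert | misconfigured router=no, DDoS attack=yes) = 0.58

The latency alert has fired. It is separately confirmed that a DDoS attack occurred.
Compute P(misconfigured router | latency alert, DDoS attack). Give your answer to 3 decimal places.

P(misconfigured router | latency alert, DDoS attack) ≈ 0.372

Numerator (weight on configurations with misconfigured router): 0.8*0.3 = 0.240000
Denominator P(latency alert | DDoS attack): 0.58*0.7 + 0.8*0.3 = 0.646000
P(misconfigured router | latency alert, DDoS attack) = 0.240000/0.646000 ≈ 0.372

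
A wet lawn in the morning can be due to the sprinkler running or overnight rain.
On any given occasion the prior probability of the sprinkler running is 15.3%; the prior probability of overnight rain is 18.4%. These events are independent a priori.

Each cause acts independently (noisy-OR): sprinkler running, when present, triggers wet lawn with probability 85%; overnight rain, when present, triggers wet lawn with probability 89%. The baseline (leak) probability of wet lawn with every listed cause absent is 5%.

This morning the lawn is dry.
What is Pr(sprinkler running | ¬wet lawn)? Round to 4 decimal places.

Under noisy-OR, P(wet lawn | causes) = 1 − (1−0.05)·∏(1−qᵢ) over the active causes.
Sum P(¬wet lawn|·) weighted by the priors over the 4 (sprinkler running, overnight rain) configurations:
  P(¬wet lawn) = 0.95·0.847·0.816 + 0.1045·0.847·0.184 + 0.1425·0.153·0.816 + 0.015675·0.153·0.184
        = 0.656594 + 0.016286 + 0.017791 + 0.000441 = 0.691112
Keeping only the sprinkler running-present terms gives 0.018232, so
  P(sprinkler running | ¬wet lawn) = 0.018232 / 0.691112 ≈ 0.0264

Pr(sprinkler running | ¬wet lawn) ≈ 0.0264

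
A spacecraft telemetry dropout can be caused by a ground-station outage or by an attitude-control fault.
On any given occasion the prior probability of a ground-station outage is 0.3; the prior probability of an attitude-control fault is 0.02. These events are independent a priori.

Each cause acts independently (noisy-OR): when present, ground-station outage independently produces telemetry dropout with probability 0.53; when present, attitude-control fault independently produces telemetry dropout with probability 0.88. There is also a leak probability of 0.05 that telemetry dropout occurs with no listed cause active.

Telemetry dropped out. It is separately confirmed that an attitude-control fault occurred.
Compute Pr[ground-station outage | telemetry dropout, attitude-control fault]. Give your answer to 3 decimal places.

Pr[ground-station outage | telemetry dropout, attitude-control fault] ≈ 0.314

Under noisy-OR, P(telemetry dropout | causes) = 1 − (1−0.05)·∏(1−qᵢ) over the active causes.
Numerator (weight on configurations with ground-station outage): 0.94642·0.3 = 0.283926
Denominator P(telemetry dropout | attitude-control fault): 0.886·0.7 + 0.94642·0.3 = 0.904126
Posterior = 0.283926 / 0.904126 ≈ 0.314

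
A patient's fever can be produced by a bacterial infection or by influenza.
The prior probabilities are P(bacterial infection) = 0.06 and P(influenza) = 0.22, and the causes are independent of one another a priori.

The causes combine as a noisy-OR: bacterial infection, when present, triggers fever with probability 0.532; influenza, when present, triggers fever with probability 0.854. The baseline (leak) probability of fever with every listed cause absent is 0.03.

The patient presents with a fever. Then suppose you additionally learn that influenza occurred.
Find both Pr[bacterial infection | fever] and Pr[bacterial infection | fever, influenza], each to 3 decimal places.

Under noisy-OR, P(fever | causes) = 1 − (1−0.03)·∏(1−qᵢ) over the active causes.
P(fever) = 0.03×0.94×0.78 + 0.85838×0.94×0.22 + 0.54604×0.06×0.78 + 0.933722×0.06×0.22 = 0.021996 + 0.177513 + 0.025555 + 0.012325 = 0.237389
Restricting to configurations with bacterial infection present: 0.025555 + 0.012325 = 0.037880.
So P(bacterial infection | fever) = 0.037880/0.237389 ≈ 0.160.

With the extra evidence:
For the numerator, keep only bacterial infection=true terms: 0.933722·0.06 = 0.056023
The normalizing constant is 0.85838·0.94 + 0.933722·0.06 = 0.862900
Posterior = 0.056023 / 0.862900 ≈ 0.065
This is intercausal reasoning (explaining away): once influenza accounts for the fever, bacterial infection becomes less likely.

Pr[bacterial infection | fever] ≈ 0.160; Pr[bacterial infection | fever, influenza] ≈ 0.065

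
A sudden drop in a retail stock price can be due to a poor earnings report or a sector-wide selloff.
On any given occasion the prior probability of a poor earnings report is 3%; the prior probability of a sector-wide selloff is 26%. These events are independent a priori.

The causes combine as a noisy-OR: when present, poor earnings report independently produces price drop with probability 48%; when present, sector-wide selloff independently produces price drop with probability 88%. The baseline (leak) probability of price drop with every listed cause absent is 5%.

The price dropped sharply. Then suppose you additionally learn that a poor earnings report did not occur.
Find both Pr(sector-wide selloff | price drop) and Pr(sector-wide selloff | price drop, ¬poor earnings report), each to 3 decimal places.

Pr(sector-wide selloff | price drop) ≈ 0.830; Pr(sector-wide selloff | price drop, ¬poor earnings report) ≈ 0.862

Under noisy-OR, P(price drop | causes) = 1 − (1−0.05)·∏(1−qᵢ) over the active causes.
Sum P(price drop|·) weighted by the priors over the 4 (poor earnings report, sector-wide selloff) configurations:
  P(price drop) = 0.05×0.97×0.74 + 0.886×0.97×0.26 + 0.506×0.03×0.74 + 0.94072×0.03×0.26
        = 0.035890 + 0.223449 + 0.011233 + 0.007338 = 0.277910
Keeping only the sector-wide selloff-present terms gives 0.230787, so
  P(sector-wide selloff | price drop) = 0.230787 / 0.277910 ≈ 0.830

Now also conditioning on poor earnings report≠true:
By total probability over both values of sector-wide selloff:
  P(price drop | ¬poor earnings report) = 0.05*0.74 + 0.886*0.26
        = 0.037000 + 0.230360 = 0.267360
Keeping only the sector-wide selloff-present terms gives 0.230360, so
  P(sector-wide selloff | price drop, ¬poor earnings report) = 0.230360 / 0.267360 ≈ 0.862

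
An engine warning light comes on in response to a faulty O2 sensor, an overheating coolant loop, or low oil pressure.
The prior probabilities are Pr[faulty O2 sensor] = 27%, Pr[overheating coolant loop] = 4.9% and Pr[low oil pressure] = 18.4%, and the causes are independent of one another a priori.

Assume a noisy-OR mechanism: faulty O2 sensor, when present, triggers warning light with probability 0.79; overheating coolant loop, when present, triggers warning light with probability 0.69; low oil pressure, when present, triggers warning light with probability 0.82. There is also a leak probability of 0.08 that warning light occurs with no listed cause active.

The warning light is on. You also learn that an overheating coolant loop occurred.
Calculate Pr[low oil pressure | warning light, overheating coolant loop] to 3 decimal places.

Pr[low oil pressure | warning light, overheating coolant loop] ≈ 0.218

Under noisy-OR, P(warning light | causes) = 1 − (1−0.08)·∏(1−qᵢ) over the active causes.
Numerator (weight on configurations with low oil pressure): 0.127425 + 0.049144 = 0.176569
Normalizer over all consistent configurations: 0.7148*0.73*0.816 + 0.948664*0.73*0.184 + 0.940108*0.27*0.816 + 0.989219*0.27*0.184 = 0.809486
Posterior = 0.176569 / 0.809486 ≈ 0.218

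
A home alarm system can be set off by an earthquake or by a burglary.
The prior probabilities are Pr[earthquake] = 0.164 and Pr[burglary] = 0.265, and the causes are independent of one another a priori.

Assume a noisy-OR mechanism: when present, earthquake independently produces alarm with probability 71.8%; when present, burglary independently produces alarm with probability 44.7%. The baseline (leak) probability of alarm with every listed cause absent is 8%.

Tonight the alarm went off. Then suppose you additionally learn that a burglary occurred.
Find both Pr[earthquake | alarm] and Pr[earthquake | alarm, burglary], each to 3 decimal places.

Under noisy-OR, P(alarm | causes) = 1 − (1−0.08)·∏(1−qᵢ) over the active causes.
By total probability over the 4 (earthquake, burglary) configurations:
  P(alarm) = 0.08×0.836×0.735 + 0.49124×0.836×0.265 + 0.74056×0.164×0.735 + 0.85653×0.164×0.265
        = 0.049157 + 0.108829 + 0.089267 + 0.037225 = 0.284478
Configurations with earthquake contribute 0.126492, so
  P(earthquake | alarm) = 0.126492 / 0.284478 ≈ 0.445

Now also conditioning on burglary=true:
Weight on earthquake=true, given the evidence: 0.85653×0.164 = 0.140471
Normalizer over all consistent configurations: 0.49124×0.836 + 0.85653×0.164 = 0.551148
P(earthquake | alarm, burglary) = 0.140471/0.551148 ≈ 0.255
Conditioning on burglary lowers the posterior on earthquake: the classic explaining-away effect in a common-effect structure.

Pr[earthquake | alarm] ≈ 0.445; Pr[earthquake | alarm, burglary] ≈ 0.255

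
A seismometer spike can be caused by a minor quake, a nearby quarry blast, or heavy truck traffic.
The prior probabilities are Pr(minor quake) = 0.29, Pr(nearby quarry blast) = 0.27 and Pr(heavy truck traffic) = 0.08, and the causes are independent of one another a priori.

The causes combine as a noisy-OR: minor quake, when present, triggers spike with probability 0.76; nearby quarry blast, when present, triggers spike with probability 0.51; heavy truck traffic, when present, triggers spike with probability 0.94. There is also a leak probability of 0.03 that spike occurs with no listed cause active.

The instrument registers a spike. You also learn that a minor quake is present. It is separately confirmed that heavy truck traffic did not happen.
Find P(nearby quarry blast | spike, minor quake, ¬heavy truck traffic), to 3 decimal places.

P(nearby quarry blast | spike, minor quake, ¬heavy truck traffic) ≈ 0.299

Under noisy-OR, P(spike | causes) = 1 − (1−0.03)·∏(1−qᵢ) over the active causes.
By total probability over both values of nearby quarry blast:
  P(spike | minor quake, ¬heavy truck traffic) = 0.7672*0.73 + 0.885928*0.27
        = 0.560056 + 0.239201 = 0.799257
Keeping only the nearby quarry blast-present terms gives 0.239201, so
  P(nearby quarry blast | spike, minor quake, ¬heavy truck traffic) = 0.239201 / 0.799257 ≈ 0.299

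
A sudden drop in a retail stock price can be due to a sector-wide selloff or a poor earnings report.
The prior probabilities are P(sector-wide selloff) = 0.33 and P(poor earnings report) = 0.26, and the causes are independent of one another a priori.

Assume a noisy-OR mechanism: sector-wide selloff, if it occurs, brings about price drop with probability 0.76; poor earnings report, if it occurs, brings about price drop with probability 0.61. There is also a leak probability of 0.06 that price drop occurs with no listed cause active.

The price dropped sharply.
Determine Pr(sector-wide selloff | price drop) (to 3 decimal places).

Under noisy-OR, P(price drop | causes) = 1 − (1−0.06)·∏(1−qᵢ) over the active causes.
P(price drop) = 0.06×0.67×0.74 + 0.6334×0.67×0.26 + 0.7744×0.33×0.74 + 0.912016×0.33×0.26 = 0.029748 + 0.110338 + 0.189108 + 0.078251 = 0.407445
The sector-wide selloff-present share is 0.189108 + 0.078251 = 0.267359.
So P(sector-wide selloff | price drop) = 0.267359/0.407445 ≈ 0.656.

Pr(sector-wide selloff | price drop) ≈ 0.656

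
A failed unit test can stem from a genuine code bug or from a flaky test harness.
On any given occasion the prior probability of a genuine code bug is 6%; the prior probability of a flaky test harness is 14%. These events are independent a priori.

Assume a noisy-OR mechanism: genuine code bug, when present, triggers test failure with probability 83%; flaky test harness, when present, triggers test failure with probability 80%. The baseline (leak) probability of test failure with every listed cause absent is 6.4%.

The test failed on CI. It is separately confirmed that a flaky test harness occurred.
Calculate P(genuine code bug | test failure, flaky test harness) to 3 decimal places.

P(genuine code bug | test failure, flaky test harness) ≈ 0.071

Under noisy-OR, P(test failure | causes) = 1 − (1−0.064)·∏(1−qᵢ) over the active causes.
Weight on genuine code bug=true, given the evidence: 0.968176×0.06 = 0.058091
The normalizing constant is 0.8128×0.94 + 0.968176×0.06 = 0.822123
P(genuine code bug | test failure, flaky test harness) = 0.058091/0.822123 ≈ 0.071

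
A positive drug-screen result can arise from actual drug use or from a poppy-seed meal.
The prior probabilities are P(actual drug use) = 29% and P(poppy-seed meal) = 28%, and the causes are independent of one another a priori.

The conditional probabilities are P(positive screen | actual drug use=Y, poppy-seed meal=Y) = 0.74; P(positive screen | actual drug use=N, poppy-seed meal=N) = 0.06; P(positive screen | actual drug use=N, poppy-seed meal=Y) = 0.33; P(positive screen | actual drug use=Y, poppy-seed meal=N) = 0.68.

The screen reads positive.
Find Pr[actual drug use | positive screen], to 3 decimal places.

Enumerate the 4 (actual drug use, poppy-seed meal) configurations and weight by the priors:
  P(positive screen) = 0.06*0.71*0.72 + 0.33*0.71*0.28 + 0.68*0.29*0.72 + 0.74*0.29*0.28
        = 0.030672 + 0.065604 + 0.141984 + 0.060088 = 0.298348
Keeping only the actual drug use-present terms gives 0.202072, so
  P(actual drug use | positive screen) = 0.202072 / 0.298348 ≈ 0.677

Pr[actual drug use | positive screen] ≈ 0.677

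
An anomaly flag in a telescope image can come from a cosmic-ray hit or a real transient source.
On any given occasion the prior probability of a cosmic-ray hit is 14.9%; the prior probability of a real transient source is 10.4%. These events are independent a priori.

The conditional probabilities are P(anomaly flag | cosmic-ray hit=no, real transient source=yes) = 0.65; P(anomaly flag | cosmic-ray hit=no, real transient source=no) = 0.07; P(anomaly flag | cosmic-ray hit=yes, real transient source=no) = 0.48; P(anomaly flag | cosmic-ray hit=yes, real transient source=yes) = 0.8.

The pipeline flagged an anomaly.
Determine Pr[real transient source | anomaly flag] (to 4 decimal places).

Enumerate the 4 (cosmic-ray hit, real transient source) configurations and weight by the priors:
  P(anomaly flag) = 0.07×0.851×0.896 + 0.65×0.851×0.104 + 0.48×0.149×0.896 + 0.8×0.149×0.104
        = 0.053375 + 0.057528 + 0.064082 + 0.012397 = 0.187382
Keeping only the real transient source-present terms gives 0.069925, so
  P(real transient source | anomaly flag) = 0.069925 / 0.187382 ≈ 0.3732

Pr[real transient source | anomaly flag] ≈ 0.3732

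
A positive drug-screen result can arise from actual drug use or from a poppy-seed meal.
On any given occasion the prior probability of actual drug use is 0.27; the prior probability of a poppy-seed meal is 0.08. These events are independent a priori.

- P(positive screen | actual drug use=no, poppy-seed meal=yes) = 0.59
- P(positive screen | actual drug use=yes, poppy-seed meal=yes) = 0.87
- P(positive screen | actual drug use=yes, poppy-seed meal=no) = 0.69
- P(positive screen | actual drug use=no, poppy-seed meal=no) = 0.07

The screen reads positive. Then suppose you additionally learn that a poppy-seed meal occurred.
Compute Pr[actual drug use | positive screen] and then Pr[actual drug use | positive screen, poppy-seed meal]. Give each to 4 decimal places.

Pr[actual drug use | positive screen] ≈ 0.7001; Pr[actual drug use | positive screen, poppy-seed meal] ≈ 0.3529

Weight on actual drug use=true, given the evidence: 0.171396 + 0.018792 = 0.190188
Denominator P(positive screen): 0.07*0.73*0.92 + 0.59*0.73*0.08 + 0.69*0.27*0.92 + 0.87*0.27*0.08 = 0.271656
Posterior = 0.190188 / 0.271656 ≈ 0.7001

Now condition on the additional information:
Numerator (weight on configurations with actual drug use): 0.87×0.27 = 0.234900
Normalizer over all consistent configurations: 0.59×0.73 + 0.87×0.27 = 0.665600
Posterior = 0.234900 / 0.665600 ≈ 0.3529
Conditioning on poppy-seed meal lowers the posterior on actual drug use: the classic explaining-away effect in a common-effect structure.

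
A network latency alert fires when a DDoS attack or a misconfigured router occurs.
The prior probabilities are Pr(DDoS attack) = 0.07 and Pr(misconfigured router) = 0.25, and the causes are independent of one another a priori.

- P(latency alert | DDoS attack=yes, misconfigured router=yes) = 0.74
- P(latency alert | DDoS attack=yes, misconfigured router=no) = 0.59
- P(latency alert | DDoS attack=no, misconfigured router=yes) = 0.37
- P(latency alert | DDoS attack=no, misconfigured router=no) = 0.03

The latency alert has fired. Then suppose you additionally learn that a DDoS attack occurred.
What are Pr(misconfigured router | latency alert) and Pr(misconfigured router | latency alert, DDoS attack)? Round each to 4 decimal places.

P(latency alert) = 0.03·0.93·0.75 + 0.37·0.93·0.25 + 0.59·0.07·0.75 + 0.74·0.07·0.25 = 0.020925 + 0.086025 + 0.030975 + 0.012950 = 0.150875
The misconfigured router-present share is 0.086025 + 0.012950 = 0.098975.
Hence the posterior is 0.098975/0.150875 ≈ 0.6560.

Now condition on the additional information:
P(latency alert | DDoS attack) = 0.59×0.75 + 0.74×0.25 = 0.442500 + 0.185000 = 0.627500
Restricting to configurations with misconfigured router present: 0.74×0.25 = 0.185000.
P(misconfigured router | latency alert, DDoS attack) = 0.185000 / 0.627500 ≈ 0.2948
— DDoS attack explains away the evidence for misconfigured router.

Pr(misconfigured router | latency alert) ≈ 0.6560; Pr(misconfigured router | latency alert, DDoS attack) ≈ 0.2948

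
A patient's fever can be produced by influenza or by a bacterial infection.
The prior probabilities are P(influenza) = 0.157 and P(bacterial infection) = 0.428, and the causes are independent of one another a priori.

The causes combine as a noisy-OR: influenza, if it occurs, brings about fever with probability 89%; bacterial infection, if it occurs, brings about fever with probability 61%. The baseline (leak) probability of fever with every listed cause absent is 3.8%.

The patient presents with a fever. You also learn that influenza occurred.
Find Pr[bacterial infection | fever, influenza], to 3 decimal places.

Under noisy-OR, P(fever | causes) = 1 − (1−0.038)·∏(1−qᵢ) over the active causes.
P(fever | influenza) = 0.89418·0.572 + 0.95873·0.428 = 0.511471 + 0.410336 = 0.921807
The bacterial infection-present share is 0.95873·0.428 = 0.410336.
So P(bacterial infection | fever, influenza) = 0.410336/0.921807 ≈ 0.445.

Pr[bacterial infection | fever, influenza] ≈ 0.445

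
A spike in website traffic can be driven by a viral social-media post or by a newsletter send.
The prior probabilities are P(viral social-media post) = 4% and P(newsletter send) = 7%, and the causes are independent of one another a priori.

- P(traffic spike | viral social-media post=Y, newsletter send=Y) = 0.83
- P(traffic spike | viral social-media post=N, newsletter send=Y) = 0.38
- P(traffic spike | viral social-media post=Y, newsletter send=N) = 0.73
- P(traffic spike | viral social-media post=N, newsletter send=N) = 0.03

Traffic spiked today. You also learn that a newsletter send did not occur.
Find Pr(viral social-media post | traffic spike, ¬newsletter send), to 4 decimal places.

Pr(viral social-media post | traffic spike, ¬newsletter send) ≈ 0.5034

By total probability over both values of viral social-media post:
  P(traffic spike | ¬newsletter send) = 0.03·0.96 + 0.73·0.04
        = 0.028800 + 0.029200 = 0.058000
Keeping only the viral social-media post-present terms gives 0.029200, so
  P(viral social-media post | traffic spike, ¬newsletter send) = 0.029200 / 0.058000 ≈ 0.5034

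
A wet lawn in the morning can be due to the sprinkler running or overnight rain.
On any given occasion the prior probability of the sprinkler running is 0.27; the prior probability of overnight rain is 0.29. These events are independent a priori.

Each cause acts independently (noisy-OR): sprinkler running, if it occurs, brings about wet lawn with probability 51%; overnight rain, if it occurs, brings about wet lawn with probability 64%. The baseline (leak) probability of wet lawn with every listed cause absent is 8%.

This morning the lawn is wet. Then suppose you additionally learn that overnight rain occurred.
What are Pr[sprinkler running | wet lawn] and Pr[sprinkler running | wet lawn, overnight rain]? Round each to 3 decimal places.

Pr[sprinkler running | wet lawn] ≈ 0.483; Pr[sprinkler running | wet lawn, overnight rain] ≈ 0.317

Under noisy-OR, P(wet lawn | causes) = 1 − (1−0.08)·∏(1−qᵢ) over the active causes.
Sum P(wet lawn|·) weighted by the priors over the 4 (sprinkler running, overnight rain) configurations:
  P(wet lawn) = 0.08×0.73×0.71 + 0.6688×0.73×0.29 + 0.5492×0.27×0.71 + 0.837712×0.27×0.29
        = 0.041464 + 0.141585 + 0.105282 + 0.065593 = 0.353924
Keeping only the sprinkler running-present terms gives 0.170875, so
  P(sprinkler running | wet lawn) = 0.170875 / 0.353924 ≈ 0.483

With the extra evidence:
For the numerator, keep only sprinkler running=true terms: 0.837712·0.27 = 0.226182
The normalizing constant is 0.6688·0.73 + 0.837712·0.27 = 0.714406
Posterior = 0.226182 / 0.714406 ≈ 0.317
This is intercausal reasoning (explaining away): once overnight rain accounts for the wet lawn, sprinkler running becomes less likely.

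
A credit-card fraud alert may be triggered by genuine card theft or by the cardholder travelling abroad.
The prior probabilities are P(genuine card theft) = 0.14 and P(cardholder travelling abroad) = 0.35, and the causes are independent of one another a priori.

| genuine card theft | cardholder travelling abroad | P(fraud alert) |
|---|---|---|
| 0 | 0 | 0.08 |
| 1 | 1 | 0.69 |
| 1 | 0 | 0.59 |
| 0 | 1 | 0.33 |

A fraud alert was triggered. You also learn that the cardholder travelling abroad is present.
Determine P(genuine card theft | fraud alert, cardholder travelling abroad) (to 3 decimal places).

P(fraud alert | cardholder travelling abroad) = 0.33×0.86 + 0.69×0.14 = 0.283800 + 0.096600 = 0.380400
The genuine card theft-present share is 0.69×0.14 = 0.096600.
P(genuine card theft | fraud alert, cardholder travelling abroad) = 0.096600 / 0.380400 ≈ 0.254

P(genuine card theft | fraud alert, cardholder travelling abroad) ≈ 0.254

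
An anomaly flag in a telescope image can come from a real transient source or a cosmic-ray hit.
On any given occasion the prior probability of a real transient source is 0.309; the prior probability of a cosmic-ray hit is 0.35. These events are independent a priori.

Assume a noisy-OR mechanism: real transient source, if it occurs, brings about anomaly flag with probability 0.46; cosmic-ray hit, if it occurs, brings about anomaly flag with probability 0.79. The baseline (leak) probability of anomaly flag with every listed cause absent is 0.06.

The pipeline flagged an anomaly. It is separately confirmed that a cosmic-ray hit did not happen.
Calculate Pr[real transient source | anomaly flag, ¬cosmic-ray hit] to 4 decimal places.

Pr[real transient source | anomaly flag, ¬cosmic-ray hit] ≈ 0.7859

Under noisy-OR, P(anomaly flag | causes) = 1 − (1−0.06)·∏(1−qᵢ) over the active causes.
Weight on real transient source=true, given the evidence: 0.4924×0.309 = 0.152152
Normalizer over all consistent configurations: 0.06×0.691 + 0.4924×0.309 = 0.193612
Posterior = 0.152152 / 0.193612 ≈ 0.7859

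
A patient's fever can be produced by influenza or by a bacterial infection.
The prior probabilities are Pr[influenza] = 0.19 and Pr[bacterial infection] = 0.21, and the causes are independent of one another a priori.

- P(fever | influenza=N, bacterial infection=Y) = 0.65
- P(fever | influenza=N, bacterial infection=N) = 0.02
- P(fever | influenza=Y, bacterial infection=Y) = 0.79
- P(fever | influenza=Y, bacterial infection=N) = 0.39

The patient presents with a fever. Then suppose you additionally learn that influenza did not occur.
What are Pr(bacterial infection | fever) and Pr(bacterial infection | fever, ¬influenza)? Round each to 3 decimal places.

Enumerate the 4 (influenza, bacterial infection) configurations and weight by the priors:
  P(fever) = 0.02×0.81×0.79 + 0.65×0.81×0.21 + 0.39×0.19×0.79 + 0.79×0.19×0.21
        = 0.012798 + 0.110565 + 0.058539 + 0.031521 = 0.213423
The terms with bacterial infection present sum to 0.142086, so
  P(bacterial infection | fever) = 0.142086 / 0.213423 ≈ 0.666

Now also conditioning on influenza≠true:
Numerator (weight on configurations with bacterial infection): 0.65×0.21 = 0.136500
Denominator P(fever | ¬influenza): 0.02×0.79 + 0.65×0.21 = 0.152300
Posterior = 0.136500 / 0.152300 ≈ 0.896

Pr(bacterial infection | fever) ≈ 0.666; Pr(bacterial infection | fever, ¬influenza) ≈ 0.896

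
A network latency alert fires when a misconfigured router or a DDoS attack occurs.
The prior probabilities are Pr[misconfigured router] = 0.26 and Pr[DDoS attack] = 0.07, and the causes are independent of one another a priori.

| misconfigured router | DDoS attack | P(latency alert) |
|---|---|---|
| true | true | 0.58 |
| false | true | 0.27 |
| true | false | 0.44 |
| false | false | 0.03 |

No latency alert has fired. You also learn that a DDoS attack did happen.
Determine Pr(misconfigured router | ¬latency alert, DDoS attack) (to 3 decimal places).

Pr(misconfigured router | ¬latency alert, DDoS attack) ≈ 0.168

Sum P(¬latency alert|·) weighted by the priors over both values of misconfigured router:
  P(¬latency alert | DDoS attack) = 0.73·0.74 + 0.42·0.26
        = 0.540200 + 0.109200 = 0.649400
The terms with misconfigured router present sum to 0.109200, so
  P(misconfigured router | ¬latency alert, DDoS attack) = 0.109200 / 0.649400 ≈ 0.168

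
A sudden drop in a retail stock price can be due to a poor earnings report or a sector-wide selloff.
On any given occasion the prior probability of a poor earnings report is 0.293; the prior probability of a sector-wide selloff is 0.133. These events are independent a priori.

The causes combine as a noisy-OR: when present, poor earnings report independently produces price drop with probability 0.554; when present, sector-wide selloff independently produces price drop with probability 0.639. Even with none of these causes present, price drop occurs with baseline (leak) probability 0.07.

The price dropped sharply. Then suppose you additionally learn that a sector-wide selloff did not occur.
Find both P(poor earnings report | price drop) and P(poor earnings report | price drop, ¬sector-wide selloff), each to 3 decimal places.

Under noisy-OR, P(price drop | causes) = 1 − (1−0.07)·∏(1−qᵢ) over the active causes.
P(price drop) = 0.07*0.707*0.867 + 0.66427*0.707*0.133 + 0.58522*0.293*0.867 + 0.850264*0.293*0.133 = 0.042908 + 0.062462 + 0.148664 + 0.033134 = 0.287168
Of this, 0.181798 comes from 0.148664 + 0.033134 (the poor earnings report=true cases).
P(poor earnings report | price drop) = 0.181798 / 0.287168 ≈ 0.633

Now condition on the additional information:
P(price drop | ¬sector-wide selloff) = 0.07×0.707 + 0.58522×0.293 = 0.049490 + 0.171469 = 0.220959
Of this, 0.171469 comes from 0.58522×0.293 (the poor earnings report=true cases).
P(poor earnings report | price drop, ¬sector-wide selloff) = 0.171469 / 0.220959 ≈ 0.776
With sector-wide selloff excluded, poor earnings report must carry more of the explanatory weight for the price drop.

P(poor earnings report | price drop) ≈ 0.633; P(poor earnings report | price drop, ¬sector-wide selloff) ≈ 0.776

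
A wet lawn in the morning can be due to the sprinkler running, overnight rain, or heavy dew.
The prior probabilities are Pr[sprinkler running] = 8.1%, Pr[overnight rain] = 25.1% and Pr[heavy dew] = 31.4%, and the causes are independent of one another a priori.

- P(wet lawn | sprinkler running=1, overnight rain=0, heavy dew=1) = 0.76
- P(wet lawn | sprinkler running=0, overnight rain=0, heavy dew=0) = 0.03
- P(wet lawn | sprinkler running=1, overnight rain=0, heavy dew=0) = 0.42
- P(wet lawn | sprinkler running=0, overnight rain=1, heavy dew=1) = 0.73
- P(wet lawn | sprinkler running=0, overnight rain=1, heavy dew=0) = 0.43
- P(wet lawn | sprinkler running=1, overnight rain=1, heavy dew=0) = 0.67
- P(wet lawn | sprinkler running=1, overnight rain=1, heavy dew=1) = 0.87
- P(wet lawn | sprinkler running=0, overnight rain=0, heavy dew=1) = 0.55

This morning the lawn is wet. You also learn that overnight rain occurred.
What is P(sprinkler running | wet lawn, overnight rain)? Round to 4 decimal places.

P(sprinkler running | wet lawn, overnight rain) ≈ 0.1097

Numerator (weight on configurations with sprinkler running): 0.037229 + 0.022128 = 0.059357
Denominator P(wet lawn | overnight rain): 0.43*0.919*0.686 + 0.73*0.919*0.314 + 0.67*0.081*0.686 + 0.87*0.081*0.314 = 0.541097
P(sprinkler running | wet lawn, overnight rain) = 0.059357/0.541097 ≈ 0.1097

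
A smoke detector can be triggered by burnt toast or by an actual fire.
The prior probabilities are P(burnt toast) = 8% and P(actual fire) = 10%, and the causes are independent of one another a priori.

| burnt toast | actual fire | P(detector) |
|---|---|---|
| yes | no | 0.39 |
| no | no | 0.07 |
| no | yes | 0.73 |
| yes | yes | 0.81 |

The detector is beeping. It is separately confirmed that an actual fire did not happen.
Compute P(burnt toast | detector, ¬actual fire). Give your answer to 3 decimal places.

P(burnt toast | detector, ¬actual fire) ≈ 0.326

Weight on burnt toast=true, given the evidence: 0.39×0.08 = 0.031200
Normalizer over all consistent configurations: 0.07×0.92 + 0.39×0.08 = 0.095600
P(burnt toast | detector, ¬actual fire) = 0.031200/0.095600 ≈ 0.326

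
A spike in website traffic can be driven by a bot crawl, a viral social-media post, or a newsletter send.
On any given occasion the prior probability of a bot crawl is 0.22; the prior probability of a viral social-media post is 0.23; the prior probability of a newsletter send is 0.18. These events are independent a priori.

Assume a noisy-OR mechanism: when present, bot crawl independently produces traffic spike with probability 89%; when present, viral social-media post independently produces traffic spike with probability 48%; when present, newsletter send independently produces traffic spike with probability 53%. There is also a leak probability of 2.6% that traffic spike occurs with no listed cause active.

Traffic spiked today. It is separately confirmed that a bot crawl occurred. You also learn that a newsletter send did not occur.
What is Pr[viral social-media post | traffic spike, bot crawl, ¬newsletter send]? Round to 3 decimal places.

Pr[viral social-media post | traffic spike, bot crawl, ¬newsletter send] ≈ 0.240

Under noisy-OR, P(traffic spike | causes) = 1 − (1−0.026)·∏(1−qᵢ) over the active causes.
Enumerate both values of viral social-media post and weight by the priors:
  P(traffic spike | bot crawl, ¬newsletter send) = 0.89286×0.77 + 0.944287×0.23
        = 0.687502 + 0.217186 = 0.904688
The terms with viral social-media post present sum to 0.217186, so
  P(viral social-media post | traffic spike, bot crawl, ¬newsletter send) = 0.217186 / 0.904688 ≈ 0.240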